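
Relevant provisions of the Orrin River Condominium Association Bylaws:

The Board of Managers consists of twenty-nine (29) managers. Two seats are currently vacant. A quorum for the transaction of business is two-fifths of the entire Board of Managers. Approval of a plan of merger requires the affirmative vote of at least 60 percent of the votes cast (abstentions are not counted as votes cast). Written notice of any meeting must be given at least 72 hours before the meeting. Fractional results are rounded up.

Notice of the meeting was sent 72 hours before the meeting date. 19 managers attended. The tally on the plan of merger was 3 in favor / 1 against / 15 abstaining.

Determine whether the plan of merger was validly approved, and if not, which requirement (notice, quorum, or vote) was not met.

Notice: 72 hours given; 72 required (72 ≥ 72). Satisfied.
Quorum: 19 present; quorum is 12. Satisfied.
Vote: the plan of merger requires three-fifths of the votes cast (19 present − 15 abstaining = 4). 3/5 of 4 = 2.40, rounded up to 3, so 3 affirmative votes are needed; 3 voted in favor. Satisfied.

Valid — all requirements satisfied.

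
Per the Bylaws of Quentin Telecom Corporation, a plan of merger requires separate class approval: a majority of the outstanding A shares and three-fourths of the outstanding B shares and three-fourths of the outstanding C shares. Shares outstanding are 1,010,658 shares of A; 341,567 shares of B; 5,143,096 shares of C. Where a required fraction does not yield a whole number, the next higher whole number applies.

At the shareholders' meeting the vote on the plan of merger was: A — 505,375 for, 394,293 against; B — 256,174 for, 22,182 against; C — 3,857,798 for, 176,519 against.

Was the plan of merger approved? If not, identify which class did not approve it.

A: a majority of 1010658 is 505330; 505,330 required, 505,375 in favor — approved.
B: 3/4 of 341567 = 256175.25, rounded up to 256176; 256,176 required, 256,174 in favor — not approved.
C: 3/4 of 5143096 = 3857322; 3,857,322 required, 3,857,798 in favor — approved.

Not approved — the B shares did not give the required vote.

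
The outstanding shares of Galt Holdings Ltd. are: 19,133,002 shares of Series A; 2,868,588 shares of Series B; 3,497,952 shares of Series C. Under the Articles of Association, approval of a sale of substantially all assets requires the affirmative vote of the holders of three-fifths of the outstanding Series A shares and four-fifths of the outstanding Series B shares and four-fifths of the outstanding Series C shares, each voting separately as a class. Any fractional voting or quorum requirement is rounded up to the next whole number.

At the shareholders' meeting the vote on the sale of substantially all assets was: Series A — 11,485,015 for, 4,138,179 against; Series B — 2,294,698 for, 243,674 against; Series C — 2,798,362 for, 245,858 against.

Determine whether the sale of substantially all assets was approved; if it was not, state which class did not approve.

Not approved — the Series B shares did not give the required vote.

Series A: 3/5 of 19133002 = 11479801.20, rounded up to 11479802; 11,479,802 required, 11,485,015 in favor — approved.
Series B: 4/5 of 2868588 = 2294870.40, rounded up to 2294871; 2,294,871 required, 2,294,698 in favor — not approved.
Series C: 4/5 of 3497952 = 2798361.60, rounded up to 2798362; 2,798,362 required, 2,798,362 in favor — approved.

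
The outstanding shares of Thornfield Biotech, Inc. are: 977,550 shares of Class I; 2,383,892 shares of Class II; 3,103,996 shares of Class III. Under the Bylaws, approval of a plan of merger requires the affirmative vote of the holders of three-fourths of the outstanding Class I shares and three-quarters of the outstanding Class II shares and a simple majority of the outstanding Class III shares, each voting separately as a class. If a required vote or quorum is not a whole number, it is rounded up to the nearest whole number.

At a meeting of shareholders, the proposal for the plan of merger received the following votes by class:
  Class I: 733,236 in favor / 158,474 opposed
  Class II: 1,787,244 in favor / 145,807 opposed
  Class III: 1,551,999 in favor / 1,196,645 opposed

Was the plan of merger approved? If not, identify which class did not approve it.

Not approved — the Class II shares did not give the required vote.

Class I: 3/4 of 977550 = 733162.50, rounded up to 733163; 733,163 required, 733,236 in favor — approved.
Class II: 3/4 of 2383892 = 1787919; 1,787,919 required, 1,787,244 in favor — not approved.
Class III: a majority of 3103996 is 1551999; 1,551,999 required, 1,551,999 in favor — approved.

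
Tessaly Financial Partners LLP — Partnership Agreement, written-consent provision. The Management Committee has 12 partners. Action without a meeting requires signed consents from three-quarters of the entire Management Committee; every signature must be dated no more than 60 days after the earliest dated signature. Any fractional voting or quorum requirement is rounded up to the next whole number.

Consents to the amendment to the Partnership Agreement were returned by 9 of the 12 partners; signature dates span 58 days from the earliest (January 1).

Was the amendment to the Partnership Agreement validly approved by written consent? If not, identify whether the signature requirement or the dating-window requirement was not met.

Signatures required: three-quarters of 12 — 3/4 of 12 = 9, so 9 needed; 9 signed. Sufficient.
Dating window: the latest signature is 58 days after the earliest; the limit is 60 days. Within the window.

Effective — both the signature and dating-window requirements are satisfied.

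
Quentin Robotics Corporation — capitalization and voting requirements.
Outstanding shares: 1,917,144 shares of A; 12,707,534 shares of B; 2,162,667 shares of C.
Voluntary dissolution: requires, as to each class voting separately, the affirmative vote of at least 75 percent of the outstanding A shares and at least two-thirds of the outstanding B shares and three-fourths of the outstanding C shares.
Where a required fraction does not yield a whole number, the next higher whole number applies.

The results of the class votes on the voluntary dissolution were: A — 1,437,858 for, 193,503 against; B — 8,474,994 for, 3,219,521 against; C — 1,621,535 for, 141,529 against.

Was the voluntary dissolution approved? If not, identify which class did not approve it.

A: 3/4 of 1917144 = 1437858; 1,437,858 required, 1,437,858 in favor — approved.
B: 2/3 of 12707534 = 8471689.33, rounded up to 8471690; 8,471,690 required, 8,474,994 in favor — approved.
C: 3/4 of 2162667 = 1622000.25, rounded up to 1622001; 1,622,001 required, 1,621,535 in favor — not approved.

Not approved — the C shares did not give the required vote.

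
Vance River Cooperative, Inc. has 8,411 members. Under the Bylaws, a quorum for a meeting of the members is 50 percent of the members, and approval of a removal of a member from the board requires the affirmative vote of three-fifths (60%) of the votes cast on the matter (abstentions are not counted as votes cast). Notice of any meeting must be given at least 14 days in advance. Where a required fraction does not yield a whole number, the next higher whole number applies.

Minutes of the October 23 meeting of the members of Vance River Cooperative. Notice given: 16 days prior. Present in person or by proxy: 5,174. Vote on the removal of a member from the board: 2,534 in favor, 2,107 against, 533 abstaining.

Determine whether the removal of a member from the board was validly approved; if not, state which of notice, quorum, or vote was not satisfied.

Invalid — vote requirement not satisfied.

Notice: 16 days given; 14 required. Satisfied.
Quorum: 50% of 8,411 = 4,205.50, rounded up to 4,206; 5,174 present. Satisfied.
Vote: requires three-fifths of the votes cast (5,174 − 533 abstaining = 4,641); 3/5 of 4641 = 2784.60, rounded up to 2785, so 2,785 needed; 2,534 in favor. Not satisfied.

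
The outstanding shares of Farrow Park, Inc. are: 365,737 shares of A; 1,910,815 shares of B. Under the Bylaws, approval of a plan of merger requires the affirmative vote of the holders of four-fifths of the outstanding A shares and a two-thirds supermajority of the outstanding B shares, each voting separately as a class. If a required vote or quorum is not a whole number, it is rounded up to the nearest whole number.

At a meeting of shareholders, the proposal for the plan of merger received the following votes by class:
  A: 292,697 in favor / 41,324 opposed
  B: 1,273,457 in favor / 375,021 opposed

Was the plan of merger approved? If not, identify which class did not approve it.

Not approved — the B shares did not give the required vote.

A: 4/5 of 365737 = 292589.60, rounded up to 292590; 292,590 required, 292,697 in favor — approved.
B: 2/3 of 1910815 = 1273876.67, rounded up to 1273877; 1,273,877 required, 1,273,457 in favor — not approved.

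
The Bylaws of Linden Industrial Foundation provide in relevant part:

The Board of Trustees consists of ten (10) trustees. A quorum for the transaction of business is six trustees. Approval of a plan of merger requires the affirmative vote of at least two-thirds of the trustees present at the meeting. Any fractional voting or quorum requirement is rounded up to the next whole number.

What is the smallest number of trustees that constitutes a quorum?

The quorum is fixed at 6.

6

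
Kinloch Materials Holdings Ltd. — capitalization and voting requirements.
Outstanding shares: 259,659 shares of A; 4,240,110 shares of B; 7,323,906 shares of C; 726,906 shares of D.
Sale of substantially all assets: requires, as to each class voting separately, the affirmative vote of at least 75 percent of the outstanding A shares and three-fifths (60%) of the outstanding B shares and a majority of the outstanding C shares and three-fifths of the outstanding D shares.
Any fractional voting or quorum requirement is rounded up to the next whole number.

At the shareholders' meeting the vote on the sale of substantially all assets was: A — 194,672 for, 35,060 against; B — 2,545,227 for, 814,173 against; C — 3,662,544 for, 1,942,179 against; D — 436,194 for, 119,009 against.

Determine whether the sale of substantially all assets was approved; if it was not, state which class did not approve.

Not approved — the A shares did not give the required vote.

A: 3/4 of 259659 = 194744.25, rounded up to 194745; 194,745 required, 194,672 in favor — not approved.
B: 3/5 of 4240110 = 2544066; 2,544,066 required, 2,545,227 in favor — approved.
C: a majority of 7323906 is 3661954; 3,661,954 required, 3,662,544 in favor — approved.
D: 3/5 of 726906 = 436143.60, rounded up to 436144; 436,144 required, 436,194 in favor — approved.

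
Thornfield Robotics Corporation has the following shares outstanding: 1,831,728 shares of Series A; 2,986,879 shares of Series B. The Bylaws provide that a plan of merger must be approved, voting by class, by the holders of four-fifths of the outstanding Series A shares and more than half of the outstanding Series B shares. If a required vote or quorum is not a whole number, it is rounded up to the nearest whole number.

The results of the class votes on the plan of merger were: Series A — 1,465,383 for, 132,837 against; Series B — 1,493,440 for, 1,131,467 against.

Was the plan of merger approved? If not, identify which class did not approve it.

Series A: 4/5 of 1831728 = 1465382.40, rounded up to 1465383; 1,465,383 required, 1,465,383 in favor — approved.
Series B: a majority of 2986879 is 1493440; 1,493,440 required, 1,493,440 in favor — approved.

Approved — every class gave the required vote.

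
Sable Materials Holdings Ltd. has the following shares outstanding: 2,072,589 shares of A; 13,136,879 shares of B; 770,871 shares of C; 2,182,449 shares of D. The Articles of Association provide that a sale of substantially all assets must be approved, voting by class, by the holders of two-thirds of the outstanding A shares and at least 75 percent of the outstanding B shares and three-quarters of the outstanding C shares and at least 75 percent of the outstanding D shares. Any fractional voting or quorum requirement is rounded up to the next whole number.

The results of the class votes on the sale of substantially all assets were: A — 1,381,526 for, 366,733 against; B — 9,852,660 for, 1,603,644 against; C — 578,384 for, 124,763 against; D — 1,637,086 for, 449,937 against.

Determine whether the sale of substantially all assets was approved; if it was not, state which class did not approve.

Not approved — the A shares did not give the required vote.

A: 2/3 of 2072589 = 1381726; 1,381,726 required, 1,381,526 in favor — not approved.
B: 3/4 of 13136879 = 9852659.25, rounded up to 9852660; 9,852,660 required, 9,852,660 in favor — approved.
C: 3/4 of 770871 = 578153.25, rounded up to 578154; 578,154 required, 578,384 in favor — approved.
D: 3/4 of 2182449 = 1636836.75, rounded up to 1636837; 1,636,837 required, 1,637,086 in favor — approved.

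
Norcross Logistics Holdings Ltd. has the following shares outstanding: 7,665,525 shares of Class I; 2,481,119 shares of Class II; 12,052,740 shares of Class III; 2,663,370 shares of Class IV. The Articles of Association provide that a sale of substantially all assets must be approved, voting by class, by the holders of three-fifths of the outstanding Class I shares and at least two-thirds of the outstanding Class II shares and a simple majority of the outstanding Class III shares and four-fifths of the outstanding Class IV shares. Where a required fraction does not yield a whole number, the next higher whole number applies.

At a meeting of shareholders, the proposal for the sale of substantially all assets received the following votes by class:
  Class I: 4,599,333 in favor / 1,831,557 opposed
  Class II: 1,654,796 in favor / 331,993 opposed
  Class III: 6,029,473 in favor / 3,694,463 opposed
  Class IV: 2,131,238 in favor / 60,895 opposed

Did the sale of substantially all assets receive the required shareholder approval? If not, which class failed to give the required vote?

Approved — every class gave the required vote.

Class I: 3/5 of 7665525 = 4599315; 4,599,315 required, 4,599,333 in favor — approved.
Class II: 2/3 of 2481119 = 1654079.33, rounded up to 1654080; 1,654,080 required, 1,654,796 in favor — approved.
Class III: a majority of 12052740 is 6026371; 6,026,371 required, 6,029,473 in favor — approved.
Class IV: 4/5 of 2663370 = 2130696; 2,130,696 required, 2,131,238 in favor — approved.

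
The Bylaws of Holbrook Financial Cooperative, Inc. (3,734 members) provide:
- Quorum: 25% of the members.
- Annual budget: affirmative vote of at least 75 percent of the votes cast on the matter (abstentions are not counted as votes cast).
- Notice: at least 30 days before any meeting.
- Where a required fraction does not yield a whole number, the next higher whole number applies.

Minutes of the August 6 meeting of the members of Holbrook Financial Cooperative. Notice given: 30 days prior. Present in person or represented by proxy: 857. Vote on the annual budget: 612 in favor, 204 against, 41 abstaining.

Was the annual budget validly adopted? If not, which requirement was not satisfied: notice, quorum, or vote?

Invalid — quorum requirement not satisfied.

Notice: 30 days given; 30 required. Satisfied.
Quorum: 25% of 3,734 = 933.50, rounded up to 934; 857 present. Not satisfied.
Vote: requires three-fourths of the votes cast (857 − 41 abstaining = 816); 3/4 of 816 = 612, so 612 needed; 612 in favor. Satisfied.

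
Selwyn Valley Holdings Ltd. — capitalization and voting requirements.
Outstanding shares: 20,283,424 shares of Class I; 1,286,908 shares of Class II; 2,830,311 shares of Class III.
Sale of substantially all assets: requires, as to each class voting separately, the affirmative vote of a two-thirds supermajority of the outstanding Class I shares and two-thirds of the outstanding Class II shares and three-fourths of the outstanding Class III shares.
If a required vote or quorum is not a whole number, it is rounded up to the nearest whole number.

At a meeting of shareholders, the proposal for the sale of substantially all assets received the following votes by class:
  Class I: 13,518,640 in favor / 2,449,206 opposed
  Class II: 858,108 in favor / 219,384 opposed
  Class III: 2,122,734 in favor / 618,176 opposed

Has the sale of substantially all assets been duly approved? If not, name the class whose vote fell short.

Not approved — the Class I shares did not give the required vote.

Class I: 2/3 of 20283424 = 13522282.67, rounded up to 13522283; 13,522,283 required, 13,518,640 in favor — not approved.
Class II: 2/3 of 1286908 = 857938.67, rounded up to 857939; 857,939 required, 858,108 in favor — approved.
Class III: 3/4 of 2830311 = 2122733.25, rounded up to 2122734; 2,122,734 required, 2,122,734 in favor — approved.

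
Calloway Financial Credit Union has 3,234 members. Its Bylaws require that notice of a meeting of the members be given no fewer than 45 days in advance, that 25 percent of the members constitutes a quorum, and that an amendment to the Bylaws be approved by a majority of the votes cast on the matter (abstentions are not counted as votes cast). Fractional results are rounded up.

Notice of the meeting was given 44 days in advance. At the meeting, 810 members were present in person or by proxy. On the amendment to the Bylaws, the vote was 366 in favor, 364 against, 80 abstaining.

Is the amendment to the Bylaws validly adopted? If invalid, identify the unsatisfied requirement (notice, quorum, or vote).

Notice: 44 days given; 45 required. Not satisfied.
Quorum: 25% of 3,234 = 808.50, rounded up to 809; 810 present. Satisfied.
Vote: requires a majority of the votes cast (810 − 80 abstaining = 730); a majority of 730 is 366, so 366 needed; 366 in favor. Satisfied.

Invalid — notice requirement not satisfied.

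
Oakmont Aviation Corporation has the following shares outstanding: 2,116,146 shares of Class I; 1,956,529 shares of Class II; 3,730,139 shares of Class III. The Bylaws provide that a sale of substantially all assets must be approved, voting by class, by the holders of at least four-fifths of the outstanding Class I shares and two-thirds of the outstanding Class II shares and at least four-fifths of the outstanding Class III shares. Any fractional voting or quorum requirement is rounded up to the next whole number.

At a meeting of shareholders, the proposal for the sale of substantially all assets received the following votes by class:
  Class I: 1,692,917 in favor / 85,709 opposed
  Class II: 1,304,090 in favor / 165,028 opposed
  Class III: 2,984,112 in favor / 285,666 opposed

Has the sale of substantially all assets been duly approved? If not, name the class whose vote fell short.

Not approved — the Class II shares did not give the required vote.

Class I: 4/5 of 2116146 = 1692916.80, rounded up to 1692917; 1,692,917 required, 1,692,917 in favor — approved.
Class II: 2/3 of 1956529 = 1304352.67, rounded up to 1304353; 1,304,353 required, 1,304,090 in favor — not approved.
Class III: 4/5 of 3730139 = 2984111.20, rounded up to 2984112; 2,984,112 required, 2,984,112 in favor — approved.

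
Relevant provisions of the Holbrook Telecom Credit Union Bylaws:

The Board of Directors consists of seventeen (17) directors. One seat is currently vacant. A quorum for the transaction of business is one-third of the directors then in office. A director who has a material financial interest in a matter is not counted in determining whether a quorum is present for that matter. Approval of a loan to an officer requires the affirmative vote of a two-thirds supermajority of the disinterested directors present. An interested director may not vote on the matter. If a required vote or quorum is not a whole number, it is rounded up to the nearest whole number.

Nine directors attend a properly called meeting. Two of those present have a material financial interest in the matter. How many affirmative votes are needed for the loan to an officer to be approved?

The loan to an officer requires two-thirds of the disinterested directors present (9 − 2 = 7).
2/3 of 7 = 4.67, rounded up to 5.

5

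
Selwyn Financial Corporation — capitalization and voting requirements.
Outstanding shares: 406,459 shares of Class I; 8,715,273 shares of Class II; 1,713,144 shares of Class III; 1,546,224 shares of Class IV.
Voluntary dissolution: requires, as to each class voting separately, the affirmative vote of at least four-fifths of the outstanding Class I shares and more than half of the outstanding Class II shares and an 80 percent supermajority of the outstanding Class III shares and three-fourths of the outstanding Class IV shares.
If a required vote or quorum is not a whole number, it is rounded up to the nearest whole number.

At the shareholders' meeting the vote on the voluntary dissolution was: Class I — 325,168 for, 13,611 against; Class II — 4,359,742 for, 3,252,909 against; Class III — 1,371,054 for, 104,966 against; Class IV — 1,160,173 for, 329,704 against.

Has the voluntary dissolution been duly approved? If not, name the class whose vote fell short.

Approved — every class gave the required vote.

Class I: 4/5 of 406459 = 325167.20, rounded up to 325168; 325,168 required, 325,168 in favor — approved.
Class II: a majority of 8715273 is 4357637; 4,357,637 required, 4,359,742 in favor — approved.
Class III: 4/5 of 1713144 = 1370515.20, rounded up to 1370516; 1,370,516 required, 1,371,054 in favor — approved.
Class IV: 3/4 of 1546224 = 1159668; 1,159,668 required, 1,160,173 in favor — approved.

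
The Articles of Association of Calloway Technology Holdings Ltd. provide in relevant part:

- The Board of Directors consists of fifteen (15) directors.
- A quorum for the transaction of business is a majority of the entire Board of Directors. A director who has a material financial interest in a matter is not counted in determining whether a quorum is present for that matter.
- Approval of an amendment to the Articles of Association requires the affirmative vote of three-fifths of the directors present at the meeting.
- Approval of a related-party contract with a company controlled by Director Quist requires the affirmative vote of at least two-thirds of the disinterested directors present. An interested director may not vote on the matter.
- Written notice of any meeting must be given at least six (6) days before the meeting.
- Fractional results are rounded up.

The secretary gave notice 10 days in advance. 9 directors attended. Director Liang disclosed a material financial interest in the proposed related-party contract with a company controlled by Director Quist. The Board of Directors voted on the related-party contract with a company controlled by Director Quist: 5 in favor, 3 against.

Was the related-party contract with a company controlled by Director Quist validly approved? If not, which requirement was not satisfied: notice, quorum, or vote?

Invalid — vote requirement not satisfied.

Notice: 10 days given; 6 required (10 ≥ 6). Satisfied.
Quorum: 9 present, but the 1 interested director does not count, leaving 8. Quorum is 8. Satisfied.
Vote: the related-party contract with a company controlled by Director Quist requires two-thirds of the disinterested directors present (9 − 1 = 8). 2/3 of 8 = 5.33, rounded up to 6, so 6 affirmative votes are needed; 5 voted in favor. Not satisfied.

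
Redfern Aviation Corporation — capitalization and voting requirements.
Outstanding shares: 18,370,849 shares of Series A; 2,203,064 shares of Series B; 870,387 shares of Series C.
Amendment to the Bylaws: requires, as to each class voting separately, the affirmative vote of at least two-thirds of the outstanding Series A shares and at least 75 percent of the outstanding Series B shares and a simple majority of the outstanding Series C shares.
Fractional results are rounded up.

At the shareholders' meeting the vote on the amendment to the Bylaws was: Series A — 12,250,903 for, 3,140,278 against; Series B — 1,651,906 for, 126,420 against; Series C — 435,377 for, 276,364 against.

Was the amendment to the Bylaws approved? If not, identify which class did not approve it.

Not approved — the Series B shares did not give the required vote.

Series A: 2/3 of 18370849 = 12247232.67, rounded up to 12247233; 12,247,233 required, 12,250,903 in favor — approved.
Series B: 3/4 of 2203064 = 1652298; 1,652,298 required, 1,651,906 in favor — not approved.
Series C: a majority of 870387 is 435194; 435,194 required, 435,377 in favor — approved.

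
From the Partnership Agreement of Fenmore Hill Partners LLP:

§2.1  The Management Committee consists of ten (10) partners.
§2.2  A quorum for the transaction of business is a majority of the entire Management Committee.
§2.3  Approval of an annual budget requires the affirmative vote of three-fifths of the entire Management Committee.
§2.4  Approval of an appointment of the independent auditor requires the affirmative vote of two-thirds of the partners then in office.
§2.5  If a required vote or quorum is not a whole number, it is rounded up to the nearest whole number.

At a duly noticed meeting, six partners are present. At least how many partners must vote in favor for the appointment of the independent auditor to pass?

7

The appointment of the independent auditor requires two-thirds of the partners then in office (10).
2/3 of 10 = 6.67, rounded up to 7.
(Only 6 can vote, so the appointment of the independent auditor cannot pass at this meeting, but the required vote is still 7.)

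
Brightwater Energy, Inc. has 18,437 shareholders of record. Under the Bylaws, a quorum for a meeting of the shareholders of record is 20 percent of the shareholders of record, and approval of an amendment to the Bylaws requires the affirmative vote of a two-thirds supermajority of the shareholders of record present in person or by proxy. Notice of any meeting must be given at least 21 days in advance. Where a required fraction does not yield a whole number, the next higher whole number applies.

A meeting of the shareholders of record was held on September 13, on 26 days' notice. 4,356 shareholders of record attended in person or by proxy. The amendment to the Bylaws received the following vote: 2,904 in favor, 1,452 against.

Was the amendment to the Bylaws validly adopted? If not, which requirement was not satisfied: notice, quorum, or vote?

Valid — all requirements satisfied.

Notice: 26 days given; 21 required. Satisfied.
Quorum: 20% of 18,437 = 3,687.40, rounded up to 3,688; 4,356 present. Satisfied.
Vote: requires two-thirds of those present (4,356); 2/3 of 4356 = 2904, so 2,904 needed; 2,904 in favor. Satisfied.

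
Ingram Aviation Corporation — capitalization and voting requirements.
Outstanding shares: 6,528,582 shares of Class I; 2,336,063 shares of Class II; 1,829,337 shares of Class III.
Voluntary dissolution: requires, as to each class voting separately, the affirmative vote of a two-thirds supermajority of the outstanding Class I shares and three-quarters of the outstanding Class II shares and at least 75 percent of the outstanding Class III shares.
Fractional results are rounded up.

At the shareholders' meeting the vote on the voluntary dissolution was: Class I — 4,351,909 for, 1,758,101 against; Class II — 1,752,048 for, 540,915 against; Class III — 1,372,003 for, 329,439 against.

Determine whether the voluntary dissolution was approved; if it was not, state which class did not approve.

Class I: 2/3 of 6528582 = 4352388; 4,352,388 required, 4,351,909 in favor — not approved.
Class II: 3/4 of 2336063 = 1752047.25, rounded up to 1752048; 1,752,048 required, 1,752,048 in favor — approved.
Class III: 3/4 of 1829337 = 1372002.75, rounded up to 1372003; 1,372,003 required, 1,372,003 in favor — approved.

Not approved — the Class I shares did not give the required vote.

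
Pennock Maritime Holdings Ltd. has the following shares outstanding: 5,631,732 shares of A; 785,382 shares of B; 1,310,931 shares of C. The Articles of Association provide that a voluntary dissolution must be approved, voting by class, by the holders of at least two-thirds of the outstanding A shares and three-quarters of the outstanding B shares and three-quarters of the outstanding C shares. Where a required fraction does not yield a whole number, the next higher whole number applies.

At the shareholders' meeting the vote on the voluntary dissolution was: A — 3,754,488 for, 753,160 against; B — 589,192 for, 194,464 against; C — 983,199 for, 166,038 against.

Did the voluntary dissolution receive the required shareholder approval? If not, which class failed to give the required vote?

Approved — every class gave the required vote.

A: 2/3 of 5631732 = 3754488; 3,754,488 required, 3,754,488 in favor — approved.
B: 3/4 of 785382 = 589036.50, rounded up to 589037; 589,037 required, 589,192 in favor — approved.
C: 3/4 of 1310931 = 983198.25, rounded up to 983199; 983,199 required, 983,199 in favor — approved.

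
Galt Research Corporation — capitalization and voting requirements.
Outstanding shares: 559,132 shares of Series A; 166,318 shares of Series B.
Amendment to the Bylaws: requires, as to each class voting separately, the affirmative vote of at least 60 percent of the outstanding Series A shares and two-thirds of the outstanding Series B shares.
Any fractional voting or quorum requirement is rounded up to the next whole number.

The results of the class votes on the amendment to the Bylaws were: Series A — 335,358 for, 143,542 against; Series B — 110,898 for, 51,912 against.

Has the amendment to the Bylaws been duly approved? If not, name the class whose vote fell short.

Series A: 3/5 of 559132 = 335479.20, rounded up to 335480; 335,480 required, 335,358 in favor — not approved.
Series B: 2/3 of 166318 = 110878.67, rounded up to 110879; 110,879 required, 110,898 in favor — approved.

Not approved — the Series A shares did not give the required vote.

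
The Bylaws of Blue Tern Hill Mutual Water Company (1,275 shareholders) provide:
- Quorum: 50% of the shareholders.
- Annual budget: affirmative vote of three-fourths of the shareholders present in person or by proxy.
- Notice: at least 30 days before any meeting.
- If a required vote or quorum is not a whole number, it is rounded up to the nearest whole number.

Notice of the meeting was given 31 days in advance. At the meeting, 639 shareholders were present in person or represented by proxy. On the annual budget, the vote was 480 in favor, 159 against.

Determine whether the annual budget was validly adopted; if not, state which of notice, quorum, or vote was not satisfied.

Valid — all requirements satisfied.

Notice: 31 days given; 30 required. Satisfied.
Quorum: 50% of 1,275 = 637.50, rounded up to 638; 639 present. Satisfied.
Vote: requires three-fourths of those present (639); 3/4 of 639 = 479.25, rounded up to 480, so 480 needed; 480 in favor. Satisfied.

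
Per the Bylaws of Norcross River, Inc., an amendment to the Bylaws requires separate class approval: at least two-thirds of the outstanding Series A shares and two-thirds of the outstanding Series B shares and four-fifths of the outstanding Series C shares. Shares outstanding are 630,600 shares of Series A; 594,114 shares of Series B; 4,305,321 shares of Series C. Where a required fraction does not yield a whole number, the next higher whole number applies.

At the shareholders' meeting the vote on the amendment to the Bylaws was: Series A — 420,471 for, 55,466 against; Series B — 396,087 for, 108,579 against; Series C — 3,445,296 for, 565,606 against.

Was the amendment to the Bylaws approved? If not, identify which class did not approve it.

Series A: 2/3 of 630600 = 420400; 420,400 required, 420,471 in favor — approved.
Series B: 2/3 of 594114 = 396076; 396,076 required, 396,087 in favor — approved.
Series C: 4/5 of 4305321 = 3444256.80, rounded up to 3444257; 3,444,257 required, 3,445,296 in favor — approved.

Approved — every class gave the required vote.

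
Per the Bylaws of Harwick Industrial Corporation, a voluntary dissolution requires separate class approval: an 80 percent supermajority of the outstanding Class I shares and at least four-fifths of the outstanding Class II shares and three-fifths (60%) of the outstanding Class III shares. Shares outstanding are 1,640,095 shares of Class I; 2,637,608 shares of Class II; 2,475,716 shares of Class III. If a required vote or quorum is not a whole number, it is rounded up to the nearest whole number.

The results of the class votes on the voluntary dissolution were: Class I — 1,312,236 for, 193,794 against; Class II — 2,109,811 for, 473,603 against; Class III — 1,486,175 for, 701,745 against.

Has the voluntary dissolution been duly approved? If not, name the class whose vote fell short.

Not approved — the Class II shares did not give the required vote.

Class I: 4/5 of 1640095 = 1312076; 1,312,076 required, 1,312,236 in favor — approved.
Class II: 4/5 of 2637608 = 2110086.40, rounded up to 2110087; 2,110,087 required, 2,109,811 in favor — not approved.
Class III: 3/5 of 2475716 = 1485429.60, rounded up to 1485430; 1,485,430 required, 1,486,175 in favor — approved.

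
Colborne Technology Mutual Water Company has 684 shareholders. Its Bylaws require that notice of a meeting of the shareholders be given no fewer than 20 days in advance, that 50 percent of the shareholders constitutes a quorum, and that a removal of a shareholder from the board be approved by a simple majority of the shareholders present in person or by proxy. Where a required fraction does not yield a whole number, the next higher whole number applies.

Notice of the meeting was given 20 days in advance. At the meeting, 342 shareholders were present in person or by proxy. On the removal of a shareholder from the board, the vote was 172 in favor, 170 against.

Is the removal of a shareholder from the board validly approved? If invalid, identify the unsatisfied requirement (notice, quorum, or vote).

Notice: 20 days given; 20 required. Satisfied.
Quorum: 50% of 684 = 342; 342 present. Satisfied.
Vote: requires a majority of those present (342); a majority of 342 is 172, so 172 needed; 172 in favor. Satisfied.

Valid — all requirements satisfied.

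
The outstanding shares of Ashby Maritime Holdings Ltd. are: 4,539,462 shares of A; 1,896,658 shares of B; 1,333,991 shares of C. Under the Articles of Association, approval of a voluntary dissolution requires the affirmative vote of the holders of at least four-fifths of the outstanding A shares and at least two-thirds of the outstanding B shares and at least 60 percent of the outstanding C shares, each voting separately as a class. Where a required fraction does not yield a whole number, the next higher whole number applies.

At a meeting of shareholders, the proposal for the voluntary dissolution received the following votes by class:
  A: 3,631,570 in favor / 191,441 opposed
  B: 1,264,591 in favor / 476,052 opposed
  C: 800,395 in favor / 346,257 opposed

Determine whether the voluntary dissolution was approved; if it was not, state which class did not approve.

Approved — every class gave the required vote.

A: 4/5 of 4539462 = 3631569.60, rounded up to 3631570; 3,631,570 required, 3,631,570 in favor — approved.
B: 2/3 of 1896658 = 1264438.67, rounded up to 1264439; 1,264,439 required, 1,264,591 in favor — approved.
C: 3/5 of 1333991 = 800394.60, rounded up to 800395; 800,395 required, 800,395 in favor — approved.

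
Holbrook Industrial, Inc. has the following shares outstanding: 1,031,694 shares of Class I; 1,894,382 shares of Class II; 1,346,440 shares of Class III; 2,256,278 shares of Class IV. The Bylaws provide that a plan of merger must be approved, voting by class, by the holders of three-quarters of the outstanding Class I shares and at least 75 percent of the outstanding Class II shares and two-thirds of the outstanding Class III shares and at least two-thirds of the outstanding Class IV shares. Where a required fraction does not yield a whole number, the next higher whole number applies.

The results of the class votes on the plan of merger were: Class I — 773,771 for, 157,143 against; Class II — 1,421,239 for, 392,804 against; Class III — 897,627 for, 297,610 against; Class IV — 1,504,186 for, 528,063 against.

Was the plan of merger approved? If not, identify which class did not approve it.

Approved — every class gave the required vote.

Class I: 3/4 of 1031694 = 773770.50, rounded up to 773771; 773,771 required, 773,771 in favor — approved.
Class II: 3/4 of 1894382 = 1420786.50, rounded up to 1420787; 1,420,787 required, 1,421,239 in favor — approved.
Class III: 2/3 of 1346440 = 897626.67, rounded up to 897627; 897,627 required, 897,627 in favor — approved.
Class IV: 2/3 of 2256278 = 1504185.33, rounded up to 1504186; 1,504,186 required, 1,504,186 in favor — approved.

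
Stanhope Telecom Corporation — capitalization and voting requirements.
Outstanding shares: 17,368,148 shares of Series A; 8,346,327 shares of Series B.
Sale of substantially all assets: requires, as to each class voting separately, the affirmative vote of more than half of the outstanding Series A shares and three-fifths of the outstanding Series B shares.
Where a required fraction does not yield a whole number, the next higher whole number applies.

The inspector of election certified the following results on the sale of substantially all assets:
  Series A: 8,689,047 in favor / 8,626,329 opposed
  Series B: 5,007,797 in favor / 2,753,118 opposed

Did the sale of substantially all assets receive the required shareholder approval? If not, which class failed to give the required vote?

Approved — every class gave the required vote.

Series A: a majority of 17368148 is 8684075; 8,684,075 required, 8,689,047 in favor — approved.
Series B: 3/5 of 8346327 = 5007796.20, rounded up to 5007797; 5,007,797 required, 5,007,797 in favor — approved.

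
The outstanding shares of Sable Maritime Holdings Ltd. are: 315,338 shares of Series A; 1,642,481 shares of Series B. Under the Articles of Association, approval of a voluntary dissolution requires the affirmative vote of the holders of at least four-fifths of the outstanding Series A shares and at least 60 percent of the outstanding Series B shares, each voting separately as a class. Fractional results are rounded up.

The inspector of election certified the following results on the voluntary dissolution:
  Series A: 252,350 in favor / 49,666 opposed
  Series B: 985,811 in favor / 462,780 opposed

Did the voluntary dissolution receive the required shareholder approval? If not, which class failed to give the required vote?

Approved — every class gave the required vote.

Series A: 4/5 of 315338 = 252270.40, rounded up to 252271; 252,271 required, 252,350 in favor — approved.
Series B: 3/5 of 1642481 = 985488.60, rounded up to 985489; 985,489 required, 985,811 in favor — approved.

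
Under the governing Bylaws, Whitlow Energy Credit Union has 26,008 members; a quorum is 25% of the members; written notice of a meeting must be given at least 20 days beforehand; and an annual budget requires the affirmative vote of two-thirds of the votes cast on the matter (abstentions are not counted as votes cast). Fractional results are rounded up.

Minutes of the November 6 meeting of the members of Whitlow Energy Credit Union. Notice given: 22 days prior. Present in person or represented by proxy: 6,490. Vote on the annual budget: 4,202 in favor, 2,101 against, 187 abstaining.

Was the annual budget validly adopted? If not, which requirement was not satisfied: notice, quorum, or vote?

Notice: 22 days given; 20 required. Satisfied.
Quorum: 25% of 26,008 = 6,502; 6,490 present. Not satisfied.
Vote: requires two-thirds of the votes cast (6,490 − 187 abstaining = 6,303); 2/3 of 6303 = 4202, so 4,202 needed; 4,202 in favor. Satisfied.

Invalid — quorum requirement not satisfied.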